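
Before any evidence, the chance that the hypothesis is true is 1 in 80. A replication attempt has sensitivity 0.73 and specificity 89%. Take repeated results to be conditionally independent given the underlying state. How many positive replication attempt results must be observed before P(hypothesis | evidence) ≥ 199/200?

Prior odds = 0.0125/0.9875 = 1/79.
False-positive rate = 1 − 0.89 = 0.11; likelihood ratio of a positive = 0.73/0.11 = 73/11.
Target posterior odds = 0.995/0.005 = 199.
Require (73/11)ⁿ ≥ 199 ÷ (1/79) = 15721.
(73/11)⁵ ≈12872.1 falls short of 15721 but (73/11)⁶ ≈85424.2 reaches it, so n = 6.

6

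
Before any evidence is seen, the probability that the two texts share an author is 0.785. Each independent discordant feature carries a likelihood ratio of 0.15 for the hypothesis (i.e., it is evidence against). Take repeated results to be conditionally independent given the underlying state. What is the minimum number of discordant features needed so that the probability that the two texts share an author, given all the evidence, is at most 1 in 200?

Prior odds: 0.785 ÷ 0.215 = 157/43.
Likelihood ratio per discordant feature = 0.15.
Target odds: 0.005 ÷ 0.995 = 1/199.
Need (157/43) × 0.15ⁿ ≤ 1/199, i.e. 0.15ⁿ ≤ 43/31243.
0.15³ = 0.003375 is still above 43/31243 but 0.15⁴ = 81/160000 is at or below it, so n = 4.

4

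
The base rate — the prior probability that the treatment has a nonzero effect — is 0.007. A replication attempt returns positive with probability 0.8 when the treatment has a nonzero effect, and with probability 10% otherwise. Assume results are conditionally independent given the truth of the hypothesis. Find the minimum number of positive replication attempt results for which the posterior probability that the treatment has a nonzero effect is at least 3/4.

3

Prior odds = 0.007/0.993 = 7/993.
Likelihood ratio of a positive result = 0.8/0.1 = 8.
Target odds: 0.75 ÷ 0.25 = 3.
Need (7/993) × 8ⁿ ≥ 3, i.e. 8ⁿ ≥ 2979/7.
8² = 64 falls short of 2979/7 but 8³ = 512 reaches it, so n = 3.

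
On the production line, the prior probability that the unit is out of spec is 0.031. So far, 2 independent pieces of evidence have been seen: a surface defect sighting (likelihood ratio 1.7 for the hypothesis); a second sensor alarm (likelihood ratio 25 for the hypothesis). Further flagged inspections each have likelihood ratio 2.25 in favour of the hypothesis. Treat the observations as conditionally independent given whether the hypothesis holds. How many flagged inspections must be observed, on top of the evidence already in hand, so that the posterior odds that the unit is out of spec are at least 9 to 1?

3

Prior odds = 0.031/0.969 = 31/969.
Combined Bayes factor of the evidence already in hand = 1.7 × 25 = 42.5.
Odds after that evidence = (31/969) × 42.5 = 155/114.
Target odds = 9.
Need 2.25ⁿ ≥ 9 ÷ (155/114) = 1026/155.
2.25² = 5.0625 falls short of 1026/155 but 2.25³ = 11.390625 reaches it, so n = 3.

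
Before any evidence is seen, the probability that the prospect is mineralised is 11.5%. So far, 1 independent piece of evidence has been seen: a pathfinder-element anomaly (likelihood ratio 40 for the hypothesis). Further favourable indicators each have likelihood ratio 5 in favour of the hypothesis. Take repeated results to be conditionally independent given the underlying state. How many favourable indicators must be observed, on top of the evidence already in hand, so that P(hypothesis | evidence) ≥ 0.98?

2

Prior odds = 0.115/0.885 = 23/177.
Bayes factor of the evidence already in hand = 40.
Odds after that evidence = (23/177) × 40 = 920/177.
Target odds = 0.98/0.02 = 49.
Need 5ⁿ ≥ 49 ÷ (920/177) = 8673/920.
5¹ = 5 falls short of 8673/920 but 5² = 25 reaches it, so n = 2.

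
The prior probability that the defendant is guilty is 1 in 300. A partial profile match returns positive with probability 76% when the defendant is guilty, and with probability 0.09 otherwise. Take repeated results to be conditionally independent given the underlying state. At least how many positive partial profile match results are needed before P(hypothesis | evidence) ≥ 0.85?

4

Prior odds: (1/300) ÷ (299/300) = 1/299.
Likelihood ratio of a positive result = 0.76/0.09 = 76/9.
Target odds: 0.85 ÷ 0.15 = 17/3.
Need (1/299) × (76/9)ⁿ ≥ 17/3, i.e. (76/9)ⁿ ≥ 5083/3.
(76/9)³ = 438976/729 falls short of 5083/3 but (76/9)⁴ = 33362176/6561 reaches it, so n = 4.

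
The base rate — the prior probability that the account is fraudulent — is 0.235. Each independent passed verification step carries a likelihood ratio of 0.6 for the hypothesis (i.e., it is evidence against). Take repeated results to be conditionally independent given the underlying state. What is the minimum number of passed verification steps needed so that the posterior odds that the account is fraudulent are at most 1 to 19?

4

Prior odds: 0.235 ÷ 0.765 = 47/153.
Likelihood ratio per passed verification step = 0.6.
Target odds = 1/19.
Require 0.6ⁿ ≤ 1/19 ÷ (47/153) = 153/893.
0.6³ = 0.216 is still above 153/893 but 0.6⁴ = 0.1296 is at or below it, so n = 4.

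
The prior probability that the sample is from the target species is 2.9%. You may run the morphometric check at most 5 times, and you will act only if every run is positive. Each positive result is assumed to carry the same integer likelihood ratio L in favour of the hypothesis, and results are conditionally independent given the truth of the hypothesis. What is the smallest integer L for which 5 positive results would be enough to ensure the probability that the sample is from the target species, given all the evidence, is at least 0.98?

Prior odds = 0.029/0.971 = 29/971.
Target odds = 0.98/0.02 = 49.
Need L⁵ ≥ 49 ÷ (29/971) = 47579/29.
4⁵ = 1024 < 47579/29 ≤ 3125 = 5⁵, so L = 5.

5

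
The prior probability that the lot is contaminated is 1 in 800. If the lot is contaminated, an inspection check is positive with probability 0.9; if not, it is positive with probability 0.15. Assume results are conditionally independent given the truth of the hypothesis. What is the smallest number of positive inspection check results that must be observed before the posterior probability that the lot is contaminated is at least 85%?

5

Prior odds: 0.00125 ÷ 0.99875 = 1/799.
Likelihood ratio of a positive = 0.9/0.15 = 6.
Target posterior odds = 0.85/0.15 = 17/3.
Require 6ⁿ ≥ 17/3 ÷ (1/799) = 13583/3.
6⁴ = 1296 falls short of 13583/3 but 6⁵ = 7776 reaches it, so n = 5.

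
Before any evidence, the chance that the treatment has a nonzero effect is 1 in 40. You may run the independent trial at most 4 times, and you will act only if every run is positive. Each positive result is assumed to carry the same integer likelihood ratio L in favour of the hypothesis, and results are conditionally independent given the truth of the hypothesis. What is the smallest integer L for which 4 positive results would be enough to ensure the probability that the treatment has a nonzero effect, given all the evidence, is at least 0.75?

4

Prior odds = 0.025/0.975 = 1/39.
Target odds = 0.75/0.25 = 3.
Need L⁴ ≥ 3 ÷ (1/39) = 117.
3⁴ = 81 < 117 ≤ 256 = 4⁴, so L = 4.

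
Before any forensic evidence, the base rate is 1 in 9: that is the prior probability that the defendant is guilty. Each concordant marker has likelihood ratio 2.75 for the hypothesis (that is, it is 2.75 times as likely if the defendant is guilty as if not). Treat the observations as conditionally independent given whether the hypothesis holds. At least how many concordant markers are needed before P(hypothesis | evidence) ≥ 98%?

Prior odds = (1/9)/(8/9) = 0.125.
Likelihood ratio per concordant marker = 2.75.
Target posterior odds = 0.98/0.02 = 49.
Need 0.125 × 2.75ⁿ ≥ 49, i.e. 2.75ⁿ ≥ 392.
2.75⁵ = 161051/1024 falls short of 392 but 2.75⁶ = 1771561/4096 reaches it, so n = 6.

6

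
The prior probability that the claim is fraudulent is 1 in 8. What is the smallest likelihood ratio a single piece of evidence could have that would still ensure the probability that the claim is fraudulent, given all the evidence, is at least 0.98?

343

Prior odds = 0.125/0.875 = 1/7.
Target odds = 0.98/0.02 = 49.
Required Bayes factor = 49 ÷ (1/7) = 343.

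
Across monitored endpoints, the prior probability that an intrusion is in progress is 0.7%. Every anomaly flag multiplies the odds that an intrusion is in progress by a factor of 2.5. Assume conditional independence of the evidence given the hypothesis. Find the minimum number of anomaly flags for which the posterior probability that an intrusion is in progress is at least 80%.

Prior odds: 0.007 ÷ 0.993 = 7/993.
Likelihood ratio per anomaly flag = 2.5.
Target odds: 0.8 ÷ 0.2 = 4.
Require 2.5ⁿ ≥ 4 ÷ (7/993) = 3972/7.
2.5⁶ = 244.140625 falls short of 3972/7 but 2.5⁷ = 610.3515625 reaches it, so n = 7.

7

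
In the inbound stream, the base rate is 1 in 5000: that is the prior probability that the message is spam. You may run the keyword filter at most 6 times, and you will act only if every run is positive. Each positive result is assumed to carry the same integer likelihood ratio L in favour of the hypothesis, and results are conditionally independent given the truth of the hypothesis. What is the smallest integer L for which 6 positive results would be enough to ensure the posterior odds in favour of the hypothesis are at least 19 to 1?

7

Prior odds = 0.0002/0.9998 = 1/4999.
Target odds = 19.
Need L⁶ ≥ 19 ÷ (1/4999) = 94981.
6⁶ = 46656 < 94981 ≤ 117649 = 7⁶, so L = 7.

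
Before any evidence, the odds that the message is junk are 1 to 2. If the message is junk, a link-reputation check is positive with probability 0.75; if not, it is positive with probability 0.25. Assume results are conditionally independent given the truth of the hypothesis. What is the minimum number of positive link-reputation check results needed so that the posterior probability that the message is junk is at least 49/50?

5

Prior odds = 0.5.
Likelihood ratio of a positive = 0.75/0.25 = 3.
Target odds: 0.98 ÷ 0.02 = 49.
Need 0.5 × 3ⁿ ≥ 49, i.e. 3ⁿ ≥ 98.
3⁴ = 81 falls short of 98 but 3⁵ = 243 reaches it, so n = 5.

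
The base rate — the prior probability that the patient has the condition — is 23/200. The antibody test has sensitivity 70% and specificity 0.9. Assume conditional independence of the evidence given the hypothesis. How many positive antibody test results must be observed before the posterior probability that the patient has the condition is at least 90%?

Prior odds: 0.115 ÷ 0.885 = 23/177.
False-positive rate = 1 − 0.9 = 0.1; likelihood ratio of a positive = 0.7/0.1 = 7.
Target odds: 0.9 ÷ 0.1 = 9.
Require 7ⁿ ≥ 9 ÷ (23/177) = 1593/23.
7² = 49 falls short of 1593/23 but 7³ = 343 reaches it, so n = 3.

3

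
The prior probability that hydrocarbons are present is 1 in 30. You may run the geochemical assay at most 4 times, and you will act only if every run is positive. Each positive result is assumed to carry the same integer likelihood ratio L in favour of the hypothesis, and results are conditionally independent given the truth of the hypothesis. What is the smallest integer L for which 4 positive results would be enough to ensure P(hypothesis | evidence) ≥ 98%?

7

Prior odds = (1/30)/(29/30) = 1/29.
Target odds = 0.98/0.02 = 49.
Need L⁴ ≥ 49 ÷ (1/29) = 1421.
6⁴ = 1296 < 1421 ≤ 2401 = 7⁴, so L = 7.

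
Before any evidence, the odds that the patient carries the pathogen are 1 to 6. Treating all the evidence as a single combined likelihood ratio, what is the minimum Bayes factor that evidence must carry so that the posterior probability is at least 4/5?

24

Prior odds = 1/6.
Target odds = 0.8/0.2 = 4.
Required Bayes factor = 4 ÷ (1/6) = 24.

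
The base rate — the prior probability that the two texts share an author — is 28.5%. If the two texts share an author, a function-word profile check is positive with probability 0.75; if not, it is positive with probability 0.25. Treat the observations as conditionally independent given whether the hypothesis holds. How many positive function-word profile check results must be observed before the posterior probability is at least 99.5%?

6

Prior odds: 0.285 ÷ 0.715 = 57/143.
Likelihood ratio of a positive = 0.75/0.25 = 3.
Target odds: 0.995 ÷ 0.005 = 199.
Require 3ⁿ ≥ 199 ÷ (57/143) = 28457/57.
3⁵ = 243 falls short of 28457/57 but 3⁶ = 729 reaches it, so n = 6.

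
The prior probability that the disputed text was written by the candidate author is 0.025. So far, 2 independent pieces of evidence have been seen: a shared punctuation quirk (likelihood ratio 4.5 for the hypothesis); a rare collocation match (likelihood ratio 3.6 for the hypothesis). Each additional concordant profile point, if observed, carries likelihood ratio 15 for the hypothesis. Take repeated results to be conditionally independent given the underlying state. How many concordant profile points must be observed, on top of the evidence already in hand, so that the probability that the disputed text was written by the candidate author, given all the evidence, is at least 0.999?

Prior odds = 0.025/0.975 = 1/39.
Combined Bayes factor of the evidence already in hand = 4.5 × 3.6 = 16.2.
Odds after that evidence = (1/39) × 16.2 = 27/65.
Target odds = 0.999/0.001 = 999.
Need 15ⁿ ≥ 999 ÷ (27/65) = 2405.
15² = 225 falls short of 2405 but 15³ = 3375 reaches it, so n = 3.

3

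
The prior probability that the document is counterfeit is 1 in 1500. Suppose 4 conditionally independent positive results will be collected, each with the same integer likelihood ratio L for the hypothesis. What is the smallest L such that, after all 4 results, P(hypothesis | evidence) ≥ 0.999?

35

Prior odds = (1/1500)/(1499/1500) = 1/1499.
Target odds = 0.999/0.001 = 999.
Need L⁴ ≥ 999 ÷ (1/1499) = 1497501.
34⁴ = 1336336 < 1497501 ≤ 1500625 = 35⁴, so L = 35.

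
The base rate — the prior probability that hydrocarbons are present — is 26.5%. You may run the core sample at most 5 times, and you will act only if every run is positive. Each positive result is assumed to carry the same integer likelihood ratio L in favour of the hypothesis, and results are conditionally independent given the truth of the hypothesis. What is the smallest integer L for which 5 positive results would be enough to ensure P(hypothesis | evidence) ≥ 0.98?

3

Prior odds = 0.265/0.735 = 53/147.
Target odds = 0.98/0.02 = 49.
Need L⁵ ≥ 49 ÷ (53/147) = 7203/53.
2⁵ = 32 < 7203/53 ≤ 243 = 3⁵, so L = 3.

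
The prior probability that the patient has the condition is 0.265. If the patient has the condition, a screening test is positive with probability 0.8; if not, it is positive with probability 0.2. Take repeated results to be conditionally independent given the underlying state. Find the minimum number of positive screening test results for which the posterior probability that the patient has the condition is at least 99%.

5

Prior odds: 0.265 ÷ 0.735 = 53/147.
Likelihood ratio of a positive = 0.8/0.2 = 4.
Target odds: 0.99 ÷ 0.01 = 99.
Require 4ⁿ ≥ 99 ÷ (53/147) = 14553/53.
4⁴ = 256 falls short of 14553/53 but 4⁵ = 1024 reaches it, so n = 5.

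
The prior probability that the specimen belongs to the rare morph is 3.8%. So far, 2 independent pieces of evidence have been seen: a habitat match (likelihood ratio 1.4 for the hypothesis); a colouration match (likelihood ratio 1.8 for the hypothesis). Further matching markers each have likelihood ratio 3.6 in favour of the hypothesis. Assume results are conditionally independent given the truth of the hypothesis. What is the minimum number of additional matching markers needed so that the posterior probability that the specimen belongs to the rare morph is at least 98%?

5

Prior odds = 0.038/0.962 = 19/481.
Combined Bayes factor of the evidence already in hand = 1.4 × 1.8 = 2.52.
Odds after that evidence = (19/481) × 2.52 = 1197/12025.
Target odds = 0.98/0.02 = 49.
Need 3.6ⁿ ≥ 49 ÷ (1197/12025) = 84175/171.
3.6⁴ = 167.9616 falls short of 84175/171 but 3.6⁵ = 604.66176 reaches it, so n = 5.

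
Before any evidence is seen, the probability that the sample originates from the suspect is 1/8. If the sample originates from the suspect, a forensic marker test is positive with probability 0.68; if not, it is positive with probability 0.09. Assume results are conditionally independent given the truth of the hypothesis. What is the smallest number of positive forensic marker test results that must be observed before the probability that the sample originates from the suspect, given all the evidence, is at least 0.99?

Prior odds = 0.125/0.875 = 1/7.
Likelihood ratio of a positive = 0.68/0.09 = 68/9.
Target posterior odds = 0.99/0.01 = 99.
Need (1/7) × (68/9)ⁿ ≥ 99, i.e. (68/9)ⁿ ≥ 693.
(68/9)³ = 314432/729 falls short of 693 but (68/9)⁴ = 21381376/6561 reaches it, so n = 4.

4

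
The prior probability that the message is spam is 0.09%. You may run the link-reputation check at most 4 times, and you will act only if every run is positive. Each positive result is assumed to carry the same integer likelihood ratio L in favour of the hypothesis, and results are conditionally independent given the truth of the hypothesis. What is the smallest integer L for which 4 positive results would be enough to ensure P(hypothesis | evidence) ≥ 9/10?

Prior odds = 0.0009/0.9991 = 9/9991.
Target odds = 0.9/0.1 = 9.
Need L⁴ ≥ 9 ÷ (9/9991) = 9991.
9⁴ = 6561 < 9991 ≤ 10000 = 10⁴, so L = 10.

10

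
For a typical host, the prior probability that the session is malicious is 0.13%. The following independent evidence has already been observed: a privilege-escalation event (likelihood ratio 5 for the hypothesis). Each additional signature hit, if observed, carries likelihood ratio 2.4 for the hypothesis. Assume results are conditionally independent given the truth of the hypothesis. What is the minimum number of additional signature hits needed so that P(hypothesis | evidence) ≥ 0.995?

Prior odds = 0.0013/0.9987 = 13/9987.
Bayes factor of the evidence already in hand = 5.
Odds after that evidence = (13/9987) × 5 = 65/9987.
Target odds = 0.995/0.005 = 199.
Need 2.4ⁿ ≥ 199 ÷ (65/9987) = 1987413/65.
2.4¹¹ ≈15216.8 falls short of 1987413/65 but 2.4¹² ≈36520.3 reaches it, so n = 12.

12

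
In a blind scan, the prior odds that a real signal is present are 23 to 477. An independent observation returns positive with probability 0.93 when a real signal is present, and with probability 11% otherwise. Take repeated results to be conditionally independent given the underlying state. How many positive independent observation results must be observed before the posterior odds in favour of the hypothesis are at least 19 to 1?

Prior odds = 23/477.
Likelihood ratio of a positive result = 0.93/0.11 = 93/11.
Target odds = 19.
Require (93/11)ⁿ ≥ 19 ÷ (23/477) = 9063/23.
(93/11)² = 8649/121 falls short of 9063/23 but (93/11)³ = 804357/1331 reaches it, so n = 3.

3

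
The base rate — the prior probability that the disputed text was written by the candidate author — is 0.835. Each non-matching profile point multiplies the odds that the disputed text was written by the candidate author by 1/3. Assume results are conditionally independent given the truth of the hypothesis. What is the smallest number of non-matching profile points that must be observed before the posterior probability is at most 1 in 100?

6

Prior odds: 0.835 ÷ 0.165 = 167/33.
Likelihood ratio per non-matching profile point = 1/3.
Target posterior odds = 0.01/0.99 = 1/99.
Need (167/33) × (1/3)ⁿ ≤ 1/99, i.e. (1/3)ⁿ ≤ 1/501.
(1/3)⁵ = 1/243 is still above 1/501 but (1/3)⁶ = 1/729 is at or below it, so n = 6.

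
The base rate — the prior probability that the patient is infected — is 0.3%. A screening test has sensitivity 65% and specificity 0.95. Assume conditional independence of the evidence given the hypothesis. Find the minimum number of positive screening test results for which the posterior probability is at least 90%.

Prior odds = 0.003/0.997 = 3/997.
False-positive rate = 1 − 0.95 = 0.05; likelihood ratio of a positive = 0.65/0.05 = 13.
Target odds: 0.9 ÷ 0.1 = 9.
Require 13ⁿ ≥ 9 ÷ (3/997) = 2991.
13³ = 2197 falls short of 2991 but 13⁴ = 28561 reaches it, so n = 4.

4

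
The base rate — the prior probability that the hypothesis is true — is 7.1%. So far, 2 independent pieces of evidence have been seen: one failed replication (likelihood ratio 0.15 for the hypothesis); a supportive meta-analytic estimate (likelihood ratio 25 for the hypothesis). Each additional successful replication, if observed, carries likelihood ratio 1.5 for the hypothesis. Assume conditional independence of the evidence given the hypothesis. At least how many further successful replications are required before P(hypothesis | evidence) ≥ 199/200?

17

Prior odds = 0.071/0.929 = 71/929.
Combined Bayes factor of the evidence already in hand = 0.15 × 25 = 3.75.
Odds after that evidence = (71/929) × 3.75 = 1065/3716.
Target odds = 0.995/0.005 = 199.
Need 1.5ⁿ ≥ 199 ÷ (1065/3716) = 739484/1065.
1.5¹⁶ = 43046721/65536 falls short of 739484/1065 but 1.5¹⁷ = 129140163/131072 reaches it, so n = 17.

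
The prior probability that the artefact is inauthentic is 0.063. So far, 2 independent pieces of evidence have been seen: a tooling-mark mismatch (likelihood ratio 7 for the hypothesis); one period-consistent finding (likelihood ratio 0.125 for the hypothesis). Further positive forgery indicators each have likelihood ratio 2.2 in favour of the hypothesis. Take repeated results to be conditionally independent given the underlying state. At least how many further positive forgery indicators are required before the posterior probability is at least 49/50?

Prior odds = 0.063/0.937 = 63/937.
Combined Bayes factor of the evidence already in hand = 7 × 0.125 = 0.875.
Odds after that evidence = (63/937) × 0.875 = 441/7496.
Target odds = 0.98/0.02 = 49.
Need 2.2ⁿ ≥ 49 ÷ (441/7496) = 7496/9.
2.2⁸ = 214358881/390625 falls short of 7496/9 but 2.2⁹ ≈1207.27 reaches it, so n = 9.

9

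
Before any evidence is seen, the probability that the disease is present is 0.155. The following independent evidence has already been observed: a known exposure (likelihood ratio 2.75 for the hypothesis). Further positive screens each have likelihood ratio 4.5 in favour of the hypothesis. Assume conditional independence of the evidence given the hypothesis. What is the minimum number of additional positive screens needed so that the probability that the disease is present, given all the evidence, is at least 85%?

2

Prior odds = 0.155/0.845 = 31/169.
Bayes factor of the evidence already in hand = 2.75.
Odds after that evidence = (31/169) × 2.75 = 341/676.
Target odds = 0.85/0.15 = 17/3.
Need 4.5ⁿ ≥ 17/3 ÷ (341/676) = 11492/1023.
4.5¹ = 4.5 falls short of 11492/1023 but 4.5² = 20.25 reaches it, so n = 2.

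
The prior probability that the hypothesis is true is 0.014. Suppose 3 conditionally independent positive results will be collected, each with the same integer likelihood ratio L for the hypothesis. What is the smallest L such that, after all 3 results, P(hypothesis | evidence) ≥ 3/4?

Prior odds = 0.014/0.986 = 7/493.
Target odds = 0.75/0.25 = 3.
Need L³ ≥ 3 ÷ (7/493) = 1479/7.
5³ = 125 < 1479/7 ≤ 216 = 6³, so L = 6.

6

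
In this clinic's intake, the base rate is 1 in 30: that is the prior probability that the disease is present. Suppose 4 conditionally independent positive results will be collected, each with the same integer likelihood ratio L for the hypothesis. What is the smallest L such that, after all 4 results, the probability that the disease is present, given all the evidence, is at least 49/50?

Prior odds = (1/30)/(29/30) = 1/29.
Target odds = 0.98/0.02 = 49.
Need L⁴ ≥ 49 ÷ (1/29) = 1421.
6⁴ = 1296 < 1421 ≤ 2401 = 7⁴, so L = 7.

7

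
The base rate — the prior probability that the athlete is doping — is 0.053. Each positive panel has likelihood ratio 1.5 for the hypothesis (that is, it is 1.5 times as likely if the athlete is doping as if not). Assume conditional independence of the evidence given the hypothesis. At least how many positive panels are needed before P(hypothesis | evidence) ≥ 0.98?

Prior odds: 0.053 ÷ 0.947 = 53/947.
Likelihood ratio per positive panel = 1.5.
Target odds: 0.98 ÷ 0.02 = 49.
Require 1.5ⁿ ≥ 49 ÷ (53/947) = 46403/53.
1.5¹⁶ = 43046721/65536 falls short of 46403/53 but 1.5¹⁷ = 129140163/131072 reaches it, so n = 17.

17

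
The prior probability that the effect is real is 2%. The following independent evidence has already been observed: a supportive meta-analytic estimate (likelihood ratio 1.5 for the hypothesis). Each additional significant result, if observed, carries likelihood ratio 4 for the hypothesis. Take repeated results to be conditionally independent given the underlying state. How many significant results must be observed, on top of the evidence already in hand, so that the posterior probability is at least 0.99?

Prior odds = 0.02/0.98 = 1/49.
Bayes factor of the evidence already in hand = 1.5.
Odds after that evidence = (1/49) × 1.5 = 3/98.
Target odds = 0.99/0.01 = 99.
Need 4ⁿ ≥ 99 ÷ (3/98) = 3234.
4⁵ = 1024 falls short of 3234 but 4⁶ = 4096 reaches it, so n = 6.

6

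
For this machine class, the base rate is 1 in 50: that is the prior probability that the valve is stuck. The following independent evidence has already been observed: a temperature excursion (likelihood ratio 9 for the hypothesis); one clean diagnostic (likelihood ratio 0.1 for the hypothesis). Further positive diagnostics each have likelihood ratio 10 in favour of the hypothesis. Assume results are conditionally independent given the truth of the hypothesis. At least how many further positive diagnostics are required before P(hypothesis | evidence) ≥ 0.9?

Prior odds = 0.02/0.98 = 1/49.
Combined Bayes factor of the evidence already in hand = 9 × 0.1 = 0.9.
Odds after that evidence = (1/49) × 0.9 = 9/490.
Target odds = 0.9/0.1 = 9.
Need 10ⁿ ≥ 9 ÷ (9/490) = 490.
10² = 100 falls short of 490 but 10³ = 1000 reaches it, so n = 3.

3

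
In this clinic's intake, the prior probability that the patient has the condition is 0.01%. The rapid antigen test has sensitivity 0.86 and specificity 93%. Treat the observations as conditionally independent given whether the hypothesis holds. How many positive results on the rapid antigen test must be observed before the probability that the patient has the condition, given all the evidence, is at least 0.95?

Prior odds = 0.0001/0.9999 = 1/9999.
False-positive rate = 1 − 0.93 = 0.07; likelihood ratio of a positive = 0.86/0.07 = 86/7.
Target posterior odds = 0.95/0.05 = 19.
Need (1/9999) × (86/7)ⁿ ≥ 19, i.e. (86/7)ⁿ ≥ 189981.
(86/7)⁴ = 54700816/2401 falls short of 189981 but (86/7)⁵ ≈279899 reaches it, so n = 5.

5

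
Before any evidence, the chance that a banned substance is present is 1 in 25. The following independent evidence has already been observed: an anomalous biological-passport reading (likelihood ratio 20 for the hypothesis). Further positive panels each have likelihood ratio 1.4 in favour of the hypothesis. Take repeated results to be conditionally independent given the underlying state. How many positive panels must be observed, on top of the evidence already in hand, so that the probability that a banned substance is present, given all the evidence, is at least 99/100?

Prior odds = 0.04/0.96 = 1/24.
Bayes factor of the evidence already in hand = 20.
Odds after that evidence = (1/24) × 20 = 5/6.
Target odds = 0.99/0.01 = 99.
Need 1.4ⁿ ≥ 99 ÷ (5/6) = 118.8.
1.4¹⁴ ≈111.12 falls short of 118.8 but 1.4¹⁵ ≈155.568 reaches it, so n = 15.

15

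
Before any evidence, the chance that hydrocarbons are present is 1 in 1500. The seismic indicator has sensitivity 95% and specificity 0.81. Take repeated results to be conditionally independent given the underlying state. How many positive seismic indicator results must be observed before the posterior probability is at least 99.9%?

9

Prior odds = (1/1500)/(1499/1500) = 1/1499.
False-positive rate = 1 − 0.81 = 0.19; likelihood ratio of a positive = 0.95/0.19 = 5.
Target posterior odds = 0.999/0.001 = 999.
Need (1/1499) × 5ⁿ ≥ 999, i.e. 5ⁿ ≥ 1497501.
5⁸ = 390625 falls short of 1497501 but 5⁹ = 1953125 reaches it, so n = 9.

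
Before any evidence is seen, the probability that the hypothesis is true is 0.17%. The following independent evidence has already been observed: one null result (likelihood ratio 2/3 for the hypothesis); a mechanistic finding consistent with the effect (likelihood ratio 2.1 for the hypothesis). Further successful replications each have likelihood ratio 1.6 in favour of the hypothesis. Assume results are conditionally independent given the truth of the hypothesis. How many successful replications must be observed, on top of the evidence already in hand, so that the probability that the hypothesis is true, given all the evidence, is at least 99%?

23

Prior odds = 0.0017/0.9983 = 17/9983.
Combined Bayes factor of the evidence already in hand = (2/3) × 2.1 = 1.4.
Odds after that evidence = (17/9983) × 1.4 = 119/49915.
Target odds = 0.99/0.01 = 99.
Need 1.6ⁿ ≥ 99 ÷ (119/49915) = 4941585/119.
1.6²² ≈30948.5 falls short of 4941585/119 but 1.6²³ ≈49517.6 reaches it, so n = 23.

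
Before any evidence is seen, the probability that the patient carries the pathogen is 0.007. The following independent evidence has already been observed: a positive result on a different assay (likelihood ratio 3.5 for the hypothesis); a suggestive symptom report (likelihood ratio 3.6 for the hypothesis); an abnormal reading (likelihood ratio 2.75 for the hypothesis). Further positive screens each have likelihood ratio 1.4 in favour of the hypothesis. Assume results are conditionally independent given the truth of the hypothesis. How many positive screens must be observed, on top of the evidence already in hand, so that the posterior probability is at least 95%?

Prior odds = 0.007/0.993 = 7/993.
Combined Bayes factor of the evidence already in hand = 3.5 × 3.6 × 2.75 = 34.65.
Odds after that evidence = (7/993) × 34.65 = 1617/6620.
Target odds = 0.95/0.05 = 19.
Need 1.4ⁿ ≥ 19 ÷ (1617/6620) = 125780/1617.
1.4¹² ≈56.6939 falls short of 125780/1617 but 1.4¹³ ≈79.3715 reaches it, so n = 13.

13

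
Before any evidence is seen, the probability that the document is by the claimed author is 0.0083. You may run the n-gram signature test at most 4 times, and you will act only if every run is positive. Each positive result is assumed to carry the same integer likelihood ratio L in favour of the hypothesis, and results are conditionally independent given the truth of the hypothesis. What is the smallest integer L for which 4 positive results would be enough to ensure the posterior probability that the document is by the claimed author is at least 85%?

6

Prior odds = 0.0083/0.9917 = 83/9917.
Target odds = 0.85/0.15 = 17/3.
Need L⁴ ≥ 17/3 ÷ (83/9917) = 168589/249.
5⁴ = 625 < 168589/249 ≤ 1296 = 6⁴, so L = 6.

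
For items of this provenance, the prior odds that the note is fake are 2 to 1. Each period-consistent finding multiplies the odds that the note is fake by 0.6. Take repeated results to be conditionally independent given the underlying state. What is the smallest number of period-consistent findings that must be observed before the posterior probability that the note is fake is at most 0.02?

9

Prior odds = 2.
Likelihood ratio per period-consistent finding = 0.6.
Target posterior odds = 0.02/0.98 = 1/49.
Require 0.6ⁿ ≤ 1/49 ÷ 2 = 1/98.
0.6⁸ = 6561/390625 is still above 1/98 but 0.6⁹ = 19683/1953125 is at or below it, so n = 9.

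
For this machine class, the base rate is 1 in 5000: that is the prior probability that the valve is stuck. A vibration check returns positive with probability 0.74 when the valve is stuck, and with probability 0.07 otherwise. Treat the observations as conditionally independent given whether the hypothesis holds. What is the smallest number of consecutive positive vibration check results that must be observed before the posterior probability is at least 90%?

5

Prior odds = 0.0002/0.9998 = 1/4999.
Likelihood ratio of a positive result = 0.74/0.07 = 74/7.
Target odds: 0.9 ÷ 0.1 = 9.
Need (1/4999) × (74/7)ⁿ ≥ 9, i.e. (74/7)ⁿ ≥ 44991.
(74/7)⁴ = 29986576/2401 falls short of 44991 but (74/7)⁵ ≈132029 reaches it, so n = 5.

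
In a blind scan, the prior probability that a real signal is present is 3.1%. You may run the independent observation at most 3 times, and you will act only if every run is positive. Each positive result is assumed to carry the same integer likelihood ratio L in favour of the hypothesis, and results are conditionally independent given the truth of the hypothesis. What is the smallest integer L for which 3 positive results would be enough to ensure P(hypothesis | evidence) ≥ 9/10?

Prior odds = 0.031/0.969 = 31/969.
Target odds = 0.9/0.1 = 9.
Need L³ ≥ 9 ÷ (31/969) = 8721/31.
6³ = 216 < 8721/31 ≤ 343 = 7³, so L = 7.

7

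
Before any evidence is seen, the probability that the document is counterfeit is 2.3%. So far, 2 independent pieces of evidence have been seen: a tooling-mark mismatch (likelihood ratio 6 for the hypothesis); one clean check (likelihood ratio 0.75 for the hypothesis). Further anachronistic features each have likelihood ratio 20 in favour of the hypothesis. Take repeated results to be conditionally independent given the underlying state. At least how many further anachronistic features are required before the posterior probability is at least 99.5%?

3

Prior odds = 0.023/0.977 = 23/977.
Combined Bayes factor of the evidence already in hand = 6 × 0.75 = 4.5.
Odds after that evidence = (23/977) × 4.5 = 207/1954.
Target odds = 0.995/0.005 = 199.
Need 20ⁿ ≥ 199 ÷ (207/1954) = 388846/207.
20² = 400 falls short of 388846/207 but 20³ = 8000 reaches it, so n = 3.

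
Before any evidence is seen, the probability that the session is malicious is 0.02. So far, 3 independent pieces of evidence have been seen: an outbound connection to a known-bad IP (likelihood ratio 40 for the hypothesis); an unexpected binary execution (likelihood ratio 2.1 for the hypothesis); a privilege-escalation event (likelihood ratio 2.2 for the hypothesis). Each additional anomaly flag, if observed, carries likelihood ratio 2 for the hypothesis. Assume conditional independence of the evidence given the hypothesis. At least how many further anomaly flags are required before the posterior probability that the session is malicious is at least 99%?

5

Prior odds = 0.02/0.98 = 1/49.
Combined Bayes factor of the evidence already in hand = 40 × 2.1 × 2.2 = 184.8.
Odds after that evidence = (1/49) × 184.8 = 132/35.
Target odds = 0.99/0.01 = 99.
Need 2ⁿ ≥ 99 ÷ (132/35) = 26.25.
2⁴ = 16 falls short of 26.25 but 2⁵ = 32 reaches it, so n = 5.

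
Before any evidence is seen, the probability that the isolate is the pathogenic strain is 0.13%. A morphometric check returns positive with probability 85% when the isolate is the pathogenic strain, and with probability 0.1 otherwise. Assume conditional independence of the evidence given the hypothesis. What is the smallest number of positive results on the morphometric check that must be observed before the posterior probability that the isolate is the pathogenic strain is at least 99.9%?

Prior odds: 0.0013 ÷ 0.9987 = 13/9987.
Likelihood ratio of a positive result = 0.85/0.1 = 8.5.
Target odds: 0.999 ÷ 0.001 = 999.
Need (13/9987) × 8.5ⁿ ≥ 999, i.e. 8.5ⁿ ≥ 9977013/13.
8.5⁶ = 24137569/64 falls short of 9977013/13 but 8.5⁷ = 410338673/128 reaches it, so n = 7.

7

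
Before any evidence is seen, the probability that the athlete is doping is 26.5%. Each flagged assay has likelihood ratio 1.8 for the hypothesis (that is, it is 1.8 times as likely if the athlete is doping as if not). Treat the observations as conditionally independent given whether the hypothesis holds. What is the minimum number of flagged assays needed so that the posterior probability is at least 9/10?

Prior odds = 0.265/0.735 = 53/147.
Likelihood ratio per flagged assay = 1.8.
Target odds: 0.9 ÷ 0.1 = 9.
Require 1.8ⁿ ≥ 9 ÷ (53/147) = 1323/53.
1.8⁵ = 18.89568 falls short of 1323/53 but 1.8⁶ = 531441/15625 reaches it, so n = 6.

6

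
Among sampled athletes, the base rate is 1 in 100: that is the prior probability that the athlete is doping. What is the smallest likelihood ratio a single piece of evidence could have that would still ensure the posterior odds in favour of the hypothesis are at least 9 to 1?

891

Prior odds = 0.01/0.99 = 1/99.
Target odds = 9.
Required Bayes factor = 9 ÷ (1/99) = 891.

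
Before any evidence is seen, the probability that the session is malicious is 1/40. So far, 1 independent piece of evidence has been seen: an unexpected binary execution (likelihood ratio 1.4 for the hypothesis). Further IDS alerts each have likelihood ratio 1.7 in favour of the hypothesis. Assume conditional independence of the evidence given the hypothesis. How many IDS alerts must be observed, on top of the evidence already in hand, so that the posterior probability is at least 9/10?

Prior odds = 0.025/0.975 = 1/39.
Bayes factor of the evidence already in hand = 1.4.
Odds after that evidence = (1/39) × 1.4 = 7/195.
Target odds = 0.9/0.1 = 9.
Need 1.7ⁿ ≥ 9 ÷ (7/195) = 1755/7.
1.7¹⁰ ≈201.599 falls short of 1755/7 but 1.7¹¹ ≈342.719 reaches it, so n = 11.

11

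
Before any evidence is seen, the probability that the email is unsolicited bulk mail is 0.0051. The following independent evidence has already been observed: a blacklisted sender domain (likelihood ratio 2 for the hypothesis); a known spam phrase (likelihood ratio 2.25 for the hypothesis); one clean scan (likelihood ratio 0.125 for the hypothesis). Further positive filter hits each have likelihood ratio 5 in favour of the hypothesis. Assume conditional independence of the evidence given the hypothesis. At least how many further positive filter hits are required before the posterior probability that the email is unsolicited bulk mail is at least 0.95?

Prior odds = 0.0051/0.9949 = 51/9949.
Combined Bayes factor of the evidence already in hand = 2 × 2.25 × 0.125 = 0.5625.
Odds after that evidence = (51/9949) × 0.5625 = 459/159184.
Target odds = 0.95/0.05 = 19.
Need 5ⁿ ≥ 19 ÷ (459/159184) = 3024496/459.
5⁵ = 3125 falls short of 3024496/459 but 5⁶ = 15625 reaches it, so n = 6.

6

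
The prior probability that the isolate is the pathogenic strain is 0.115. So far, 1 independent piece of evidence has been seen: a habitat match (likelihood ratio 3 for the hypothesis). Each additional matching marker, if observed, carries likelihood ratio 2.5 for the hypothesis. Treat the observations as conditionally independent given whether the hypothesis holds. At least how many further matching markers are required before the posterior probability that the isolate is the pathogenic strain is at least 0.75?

Prior odds = 0.115/0.885 = 23/177.
Bayes factor of the evidence already in hand = 3.
Odds after that evidence = (23/177) × 3 = 23/59.
Target odds = 0.75/0.25 = 3.
Need 2.5ⁿ ≥ 3 ÷ (23/59) = 177/23.
2.5² = 6.25 falls short of 177/23 but 2.5³ = 15.625 reaches it, so n = 3.

3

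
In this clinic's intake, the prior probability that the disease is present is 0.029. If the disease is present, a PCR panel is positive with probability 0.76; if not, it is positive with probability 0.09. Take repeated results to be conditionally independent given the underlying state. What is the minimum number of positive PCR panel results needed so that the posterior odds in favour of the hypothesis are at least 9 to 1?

3

Prior odds: 0.029 ÷ 0.971 = 29/971.
Likelihood ratio of a positive = 0.76/0.09 = 76/9.
Target odds = 9.
Need (29/971) × (76/9)ⁿ ≥ 9, i.e. (76/9)ⁿ ≥ 8739/29.
(76/9)² = 5776/81 falls short of 8739/29 but (76/9)³ = 438976/729 reaches it, so n = 3.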